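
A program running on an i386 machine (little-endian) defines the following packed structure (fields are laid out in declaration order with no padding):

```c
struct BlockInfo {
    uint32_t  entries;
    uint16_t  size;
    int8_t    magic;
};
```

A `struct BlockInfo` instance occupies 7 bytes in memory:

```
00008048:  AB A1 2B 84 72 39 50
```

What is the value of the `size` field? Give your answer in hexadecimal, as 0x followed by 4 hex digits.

`size` follows `entries` (4 bytes), so it starts at byte offset 4 and occupies 2 bytes.
Bytes at offsets 4..5: 72 39.
Little-endian: lowest address holds the least-significant byte.
Reassemble most-significant byte first: 39 72 → 0x3972.

0x3972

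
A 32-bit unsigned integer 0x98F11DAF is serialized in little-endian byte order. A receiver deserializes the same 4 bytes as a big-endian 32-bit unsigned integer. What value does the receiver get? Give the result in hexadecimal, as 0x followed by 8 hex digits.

Stored little-endian, the bytes at ascending addresses are AF 1D F1 98.
Read back as big-endian, the last byte is least significant, giving 0xAF1DF198.

0xAF1DF198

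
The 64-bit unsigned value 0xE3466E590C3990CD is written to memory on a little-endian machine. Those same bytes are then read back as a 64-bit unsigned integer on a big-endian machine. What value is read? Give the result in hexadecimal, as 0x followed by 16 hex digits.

0xCD90390C596E46E3

Stored little-endian, the bytes at ascending addresses are CD 90 39 0C 59 6E 46 E3.
Read back as big-endian, the last byte is least significant, giving 0xCD90390C596E46E3.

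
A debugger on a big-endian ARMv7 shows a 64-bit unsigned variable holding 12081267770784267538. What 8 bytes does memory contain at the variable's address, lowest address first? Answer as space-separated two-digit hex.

12081267770784267538 in hexadecimal, padded to 64 bits, is 0xA7A9490739F8BD12.
Split into bytes (most-significant first): A7 A9 49 07 39 F8 BD 12.
Big-endian stores the most-significant byte at the lowest address.
So the memory order matches the most-significant-first order: A7 A9 49 07 39 F8 BD 12.

A7 A9 49 07 39 F8 BD 12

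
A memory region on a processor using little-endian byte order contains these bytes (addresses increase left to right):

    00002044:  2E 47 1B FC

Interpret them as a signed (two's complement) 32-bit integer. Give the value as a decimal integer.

-65321170

Little-endian: lowest address holds the least-significant byte.
Reassemble most-significant byte first: FC 1B 47 2E → 0xFC1B472E.
Top bit is set, so as a signed 32-bit value this is 0xFC1B472E − 2^32 = -65321170.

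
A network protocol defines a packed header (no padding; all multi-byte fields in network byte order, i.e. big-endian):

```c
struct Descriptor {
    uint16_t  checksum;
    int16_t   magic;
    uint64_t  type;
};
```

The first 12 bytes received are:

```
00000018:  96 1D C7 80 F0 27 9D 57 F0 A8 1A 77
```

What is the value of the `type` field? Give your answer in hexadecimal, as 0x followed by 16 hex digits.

0xF0279D57F0A81A77

`type` follows `checksum` (2 B), `magic` (2 B), so it starts at offset 2 + 2 = 4 and occupies 8 bytes.
Bytes at offsets 4..11: F0 27 9D 57 F0 A8 1A 77.
Big-endian stores the most-significant byte at the lowest address.
The bytes are already most-significant first: 0xF0279D57F0A81A77.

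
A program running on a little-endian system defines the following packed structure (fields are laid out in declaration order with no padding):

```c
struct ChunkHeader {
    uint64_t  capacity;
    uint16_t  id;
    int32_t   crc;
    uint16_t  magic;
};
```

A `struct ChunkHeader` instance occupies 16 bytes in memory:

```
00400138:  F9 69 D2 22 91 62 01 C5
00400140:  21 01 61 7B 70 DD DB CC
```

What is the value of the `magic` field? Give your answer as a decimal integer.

`magic` follows `capacity` (8 B), `id` (2 B), `crc` (4 B), so it starts at offset 8 + 2 + 4 = 14 and occupies 2 bytes.
Bytes at offsets 14..15: DB CC.
Little-endian: lowest address holds the least-significant byte.
Reassemble most-significant byte first: CC DB → 0xCCDB.
0xCCDB = 52443.

52443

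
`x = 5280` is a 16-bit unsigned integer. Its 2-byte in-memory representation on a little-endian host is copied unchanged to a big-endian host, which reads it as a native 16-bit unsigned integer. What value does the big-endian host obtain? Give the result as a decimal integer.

5280 in 16-bit hexadecimal is 0x14A0.
Stored little-endian, the bytes at ascending addresses are A0 14.
Read back as big-endian, the last byte is least significant, giving 0xA014.
0xA014 = 40980.

40980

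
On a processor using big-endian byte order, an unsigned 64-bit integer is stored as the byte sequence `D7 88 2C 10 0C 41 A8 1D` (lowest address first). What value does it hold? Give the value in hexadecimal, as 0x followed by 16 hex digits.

Big-endian stores the most-significant byte at the lowest address.
The bytes are already most-significant first: 0xD7882C100C41A81D.

0xD7882C100C41A81D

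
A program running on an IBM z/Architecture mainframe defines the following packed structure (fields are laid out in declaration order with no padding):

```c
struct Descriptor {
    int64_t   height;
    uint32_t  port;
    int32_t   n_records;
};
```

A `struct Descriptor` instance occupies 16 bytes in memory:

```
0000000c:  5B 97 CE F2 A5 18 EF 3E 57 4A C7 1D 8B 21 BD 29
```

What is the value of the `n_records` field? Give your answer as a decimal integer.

-1960723159

`n_records` follows `height` (8 B), `port` (4 B), so it starts at offset 8 + 4 = 12 and occupies 4 bytes.
Bytes at offsets 12..15: 8B 21 BD 29.
Big-endian: lowest address holds the most-significant byte.
The bytes are already most-significant first: 0x8B21BD29.
Top bit is set, so as a signed 32-bit value this is 0x8B21BD29 − 2^32 = -1960723159.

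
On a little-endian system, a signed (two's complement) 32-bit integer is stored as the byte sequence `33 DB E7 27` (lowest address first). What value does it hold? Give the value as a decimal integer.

669506355

Little-endian stores the least-significant byte at the lowest address.
Reassemble most-significant byte first: 27 E7 DB 33 → 0x27E7DB33.
0x27E7DB33 = 669506355.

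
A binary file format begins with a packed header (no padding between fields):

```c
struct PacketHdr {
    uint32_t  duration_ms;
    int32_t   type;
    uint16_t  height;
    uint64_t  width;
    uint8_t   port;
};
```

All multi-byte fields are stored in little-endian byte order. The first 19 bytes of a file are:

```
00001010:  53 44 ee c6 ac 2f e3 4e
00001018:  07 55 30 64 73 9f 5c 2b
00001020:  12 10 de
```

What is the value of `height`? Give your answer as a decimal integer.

21767

`height` follows `duration_ms` (4 B), `type` (4 B), so it starts at offset 4 + 4 = 8 and occupies 2 bytes.
Bytes at offsets 8..9: 07 55.
Little-endian: lowest address holds the least-significant byte.
Reassemble most-significant byte first: 55 07 → 0x5507.
0x5507 = 21767.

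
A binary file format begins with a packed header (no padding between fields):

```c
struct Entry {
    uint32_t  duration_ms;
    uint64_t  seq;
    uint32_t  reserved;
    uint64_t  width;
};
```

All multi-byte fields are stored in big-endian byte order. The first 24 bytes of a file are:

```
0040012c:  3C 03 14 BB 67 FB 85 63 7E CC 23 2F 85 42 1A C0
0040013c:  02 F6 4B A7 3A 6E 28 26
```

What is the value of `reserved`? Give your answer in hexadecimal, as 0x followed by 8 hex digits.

0x85421AC0

`reserved` follows `duration_ms` (4 B), `seq` (8 B), so it starts at offset 4 + 8 = 12 and occupies 4 bytes.
Bytes at offsets 12..15: 85 42 1A C0.
In big-endian order the high byte comes first in memory.
The bytes are already most-significant first: 0x85421AC0.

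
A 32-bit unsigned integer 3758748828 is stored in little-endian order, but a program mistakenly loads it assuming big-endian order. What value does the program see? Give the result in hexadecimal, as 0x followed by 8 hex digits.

3758748828 in 32-bit hexadecimal is 0xE009F49C.
Stored little-endian, the bytes at ascending addresses are 9C F4 09 E0.
Read back as big-endian, the last byte is least significant, giving 0x9CF409E0.

0x9CF409E0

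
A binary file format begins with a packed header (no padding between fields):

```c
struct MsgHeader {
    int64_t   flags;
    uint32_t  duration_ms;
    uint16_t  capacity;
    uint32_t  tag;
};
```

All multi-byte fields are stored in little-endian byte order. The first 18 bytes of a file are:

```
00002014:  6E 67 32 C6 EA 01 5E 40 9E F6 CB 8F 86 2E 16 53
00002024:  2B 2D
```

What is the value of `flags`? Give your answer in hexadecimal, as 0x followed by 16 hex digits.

`flags` is the first field, at byte offset 0, occupying 8 bytes.
Bytes at offsets 0..7: 6E 67 32 C6 EA 01 5E 40.
Little-endian stores the least-significant byte at the lowest address.
Reassemble most-significant byte first: 40 5E 01 EA C6 32 67 6E → 0x405E01EAC632676E.

0x405E01EAC632676E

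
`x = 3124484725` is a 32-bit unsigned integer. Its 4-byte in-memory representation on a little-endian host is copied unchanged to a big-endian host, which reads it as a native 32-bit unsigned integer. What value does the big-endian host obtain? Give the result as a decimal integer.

3124484725 in 32-bit hexadecimal is 0xBA3BDA75.
Stored little-endian, the bytes at ascending addresses are 75 DA 3B BA.
Read back as big-endian, the last byte is least significant, giving 0x75DA3BBA.
0x75DA3BBA = 1977236410.

1977236410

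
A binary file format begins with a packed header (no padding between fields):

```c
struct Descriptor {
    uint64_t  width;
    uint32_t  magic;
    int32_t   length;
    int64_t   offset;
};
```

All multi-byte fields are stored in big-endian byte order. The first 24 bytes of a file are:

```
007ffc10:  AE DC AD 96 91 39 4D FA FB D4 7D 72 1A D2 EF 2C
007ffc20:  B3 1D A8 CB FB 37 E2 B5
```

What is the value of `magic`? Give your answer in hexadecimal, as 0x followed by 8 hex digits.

`magic` follows `width` (8 bytes), so it starts at byte offset 8 and occupies 4 bytes.
Bytes at offsets 8..11: FB D4 7D 72.
Big-endian: lowest address holds the most-significant byte.
The bytes are already most-significant first: 0xFBD47D72.

0xFBD47D72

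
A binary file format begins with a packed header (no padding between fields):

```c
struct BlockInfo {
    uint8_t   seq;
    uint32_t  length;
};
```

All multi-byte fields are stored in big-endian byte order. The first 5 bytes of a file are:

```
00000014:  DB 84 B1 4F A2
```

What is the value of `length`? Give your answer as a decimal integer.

`length` follows `seq` (1 byte), so it starts at byte offset 1 and occupies 4 bytes.
Bytes at offsets 1..4: 84 B1 4F A2.
Big-endian stores the most-significant byte at the lowest address.
The bytes are already most-significant first: 0x84B14FA2.
0x84B14FA2 = 2226212770.

2226212770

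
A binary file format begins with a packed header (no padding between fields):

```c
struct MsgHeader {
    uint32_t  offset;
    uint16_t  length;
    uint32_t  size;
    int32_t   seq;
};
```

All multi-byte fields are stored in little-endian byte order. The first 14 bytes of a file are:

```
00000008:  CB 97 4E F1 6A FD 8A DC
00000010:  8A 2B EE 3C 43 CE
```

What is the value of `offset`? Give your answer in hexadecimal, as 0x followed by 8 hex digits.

0xF14E97CB

`offset` is the first field, at byte offset 0, occupying 4 bytes.
Bytes at offsets 0..3: CB 97 4E F1.
Little-endian stores the least-significant byte at the lowest address.
Reassemble most-significant byte first: F1 4E 97 CB → 0xF14E97CB.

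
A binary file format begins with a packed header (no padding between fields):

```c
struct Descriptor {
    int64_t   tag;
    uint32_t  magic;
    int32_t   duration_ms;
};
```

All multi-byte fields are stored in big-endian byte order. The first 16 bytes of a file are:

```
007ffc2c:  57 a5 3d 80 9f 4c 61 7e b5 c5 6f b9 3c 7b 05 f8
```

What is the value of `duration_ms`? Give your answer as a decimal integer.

`duration_ms` follows `tag` (8 B), `magic` (4 B), so it starts at offset 8 + 4 = 12 and occupies 4 bytes.
Bytes at offsets 12..15: 3C 7B 05 F8.
Big-endian stores the most-significant byte at the lowest address.
The bytes are already most-significant first: 0x3C7B05F8.
0x3C7B05F8 = 1014695416.

1014695416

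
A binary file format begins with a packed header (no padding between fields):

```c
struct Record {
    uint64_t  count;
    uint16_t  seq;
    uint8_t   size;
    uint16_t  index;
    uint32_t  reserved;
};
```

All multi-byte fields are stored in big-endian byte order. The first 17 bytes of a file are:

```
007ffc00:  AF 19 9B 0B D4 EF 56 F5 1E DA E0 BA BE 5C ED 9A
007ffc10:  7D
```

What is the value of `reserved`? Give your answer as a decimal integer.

1559075453

`reserved` follows `count` (8 B), `seq` (2 B), `size` (1 B), `index` (2 B), so it starts at offset 8 + 2 + 1 + 2 = 13 and occupies 4 bytes.
Bytes at offsets 13..16: 5C ED 9A 7D.
In big-endian order the high byte comes first in memory.
The bytes are already most-significant first: 0x5CED9A7D.
0x5CED9A7D = 1559075453.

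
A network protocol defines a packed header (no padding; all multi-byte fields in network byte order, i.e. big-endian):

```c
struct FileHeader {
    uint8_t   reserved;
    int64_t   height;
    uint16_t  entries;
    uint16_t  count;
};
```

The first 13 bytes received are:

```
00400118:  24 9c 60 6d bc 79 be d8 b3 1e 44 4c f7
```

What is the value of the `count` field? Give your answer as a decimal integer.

`count` follows `reserved` (1 B), `height` (8 B), `entries` (2 B), so it starts at offset 1 + 8 + 2 = 11 and occupies 2 bytes.
Bytes at offsets 11..12: 4C F7.
Big-endian: lowest address holds the most-significant byte.
The bytes are already most-significant first: 0x4CF7.
0x4CF7 = 19703.

19703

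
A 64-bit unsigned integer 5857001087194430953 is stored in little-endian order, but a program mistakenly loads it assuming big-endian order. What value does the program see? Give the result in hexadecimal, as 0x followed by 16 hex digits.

0xE9FD4C03753F4851

5857001087194430953 in 64-bit hexadecimal is 0x51483F75034CFDE9.
Stored little-endian, the bytes at ascending addresses are E9 FD 4C 03 75 3F 48 51.
Read back as big-endian, the last byte is least significant, giving 0xE9FD4C03753F4851.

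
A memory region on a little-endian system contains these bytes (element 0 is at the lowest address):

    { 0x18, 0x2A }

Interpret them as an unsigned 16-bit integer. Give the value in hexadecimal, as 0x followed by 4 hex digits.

0x2A18

Little-endian: lowest address holds the least-significant byte.
Reassemble most-significant byte first: 2A 18 → 0x2A18.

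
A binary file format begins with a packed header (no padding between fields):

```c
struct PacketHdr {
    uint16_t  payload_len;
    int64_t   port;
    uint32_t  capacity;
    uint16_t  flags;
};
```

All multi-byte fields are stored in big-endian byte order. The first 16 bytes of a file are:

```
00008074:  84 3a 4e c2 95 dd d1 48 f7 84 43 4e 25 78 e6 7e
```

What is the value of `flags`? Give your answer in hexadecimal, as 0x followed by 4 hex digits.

`flags` follows `payload_len` (2 B), `port` (8 B), `capacity` (4 B), so it starts at offset 2 + 8 + 4 = 14 and occupies 2 bytes.
Bytes at offsets 14..15: E6 7E.
Big-endian stores the most-significant byte at the lowest address.
The bytes are already most-significant first: 0xE67E.

0xE67E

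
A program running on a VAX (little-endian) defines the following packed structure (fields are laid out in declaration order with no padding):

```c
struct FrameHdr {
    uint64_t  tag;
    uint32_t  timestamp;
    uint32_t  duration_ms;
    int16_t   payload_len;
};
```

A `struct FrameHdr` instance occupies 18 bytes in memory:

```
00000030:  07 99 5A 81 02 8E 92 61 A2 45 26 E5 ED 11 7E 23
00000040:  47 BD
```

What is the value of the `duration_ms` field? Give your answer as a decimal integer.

595464685

`duration_ms` follows `tag` (8 B), `timestamp` (4 B), so it starts at offset 8 + 4 = 12 and occupies 4 bytes.
Bytes at offsets 12..15: ED 11 7E 23.
Little-endian: lowest address holds the least-significant byte.
Reassemble most-significant byte first: 23 7E 11 ED → 0x237E11ED.
0x237E11ED = 595464685.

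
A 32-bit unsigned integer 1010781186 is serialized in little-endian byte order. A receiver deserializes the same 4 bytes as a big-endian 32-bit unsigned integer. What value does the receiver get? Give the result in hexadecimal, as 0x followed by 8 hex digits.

1010781186 in 32-bit hexadecimal is 0x3C3F4C02.
Stored little-endian, the bytes at ascending addresses are 02 4C 3F 3C.
Read back as big-endian, the last byte is least significant, giving 0x024C3F3C.

0x024C3F3C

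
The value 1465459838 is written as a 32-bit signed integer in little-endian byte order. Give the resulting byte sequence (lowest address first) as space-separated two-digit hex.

1465459838 in hexadecimal, padded to 32 bits, is 0x5759247E.
Split into bytes (most-significant first): 57 59 24 7E.
Little-endian stores the least-significant byte at the lowest address.
So at ascending addresses the bytes are 7E 24 59 57.

7E 24 59 57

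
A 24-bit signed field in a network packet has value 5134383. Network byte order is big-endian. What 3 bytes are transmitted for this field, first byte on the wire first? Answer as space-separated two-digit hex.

4E 58 2F

5134383 in hexadecimal, padded to 24 bits, is 0x4E582F.
Split into bytes (most-significant first): 4E 58 2F.
Big-endian: lowest address holds the most-significant byte.
So the memory order matches the most-significant-first order: 4E 58 2F.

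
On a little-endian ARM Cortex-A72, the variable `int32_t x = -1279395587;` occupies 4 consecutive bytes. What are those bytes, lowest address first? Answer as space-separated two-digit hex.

FD F8 BD B3

Two's complement of -1279395587 in 32 bits: 1279395587 = 0x4C420703; invert → 0xB3BDF8FC; add 1 → 0xB3BDF8FD.
Split into bytes (most-significant first): B3 BD F8 FD.
Little-endian stores the least-significant byte at the lowest address.
So at ascending addresses the bytes are FD F8 BD B3.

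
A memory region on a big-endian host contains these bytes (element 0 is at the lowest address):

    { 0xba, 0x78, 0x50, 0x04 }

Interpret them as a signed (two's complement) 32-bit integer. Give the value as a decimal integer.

Big-endian: lowest address holds the most-significant byte.
The bytes are already most-significant first: 0xBA785004.
Top bit is set, so as a signed 32-bit value this is 0xBA785004 − 2^32 = -1166520316.

-1166520316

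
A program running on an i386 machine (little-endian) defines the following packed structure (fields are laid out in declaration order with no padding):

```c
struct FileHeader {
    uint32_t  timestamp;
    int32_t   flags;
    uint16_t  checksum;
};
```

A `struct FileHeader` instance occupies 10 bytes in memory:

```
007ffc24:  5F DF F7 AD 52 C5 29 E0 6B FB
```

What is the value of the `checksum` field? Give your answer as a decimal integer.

64363

`checksum` follows `timestamp` (4 B), `flags` (4 B), so it starts at offset 4 + 4 = 8 and occupies 2 bytes.
Bytes at offsets 8..9: 6B FB.
Little-endian stores the least-significant byte at the lowest address.
Reassemble most-significant byte first: FB 6B → 0xFB6B.
0xFB6B = 64363.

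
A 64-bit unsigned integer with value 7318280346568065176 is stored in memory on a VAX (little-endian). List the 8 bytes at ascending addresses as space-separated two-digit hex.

7318280346568065176 in hexadecimal, padded to 64 bits, is 0x658FC13387E98098.
Split into bytes (most-significant first): 65 8F C1 33 87 E9 80 98.
In little-endian order the low byte comes first in memory.
So at ascending addresses the bytes are 98 80 E9 87 33 C1 8F 65.

98 80 E9 87 33 C1 8F 65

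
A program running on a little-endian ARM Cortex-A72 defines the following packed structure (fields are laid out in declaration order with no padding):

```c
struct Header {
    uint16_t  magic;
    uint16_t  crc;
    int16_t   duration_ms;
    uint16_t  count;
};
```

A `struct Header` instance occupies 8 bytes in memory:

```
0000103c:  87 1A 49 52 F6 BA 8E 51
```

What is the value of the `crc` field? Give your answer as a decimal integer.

`crc` follows `magic` (2 bytes), so it starts at byte offset 2 and occupies 2 bytes.
Bytes at offsets 2..3: 49 52.
Little-endian stores the least-significant byte at the lowest address.
Reassemble most-significant byte first: 52 49 → 0x5249.
0x5249 = 21065.

21065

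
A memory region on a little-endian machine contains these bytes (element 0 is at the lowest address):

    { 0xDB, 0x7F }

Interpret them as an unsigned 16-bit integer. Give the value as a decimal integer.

32731

Little-endian: lowest address holds the least-significant byte.
Reassemble most-significant byte first: 7F DB → 0x7FDB.
0x7FDB = 32731.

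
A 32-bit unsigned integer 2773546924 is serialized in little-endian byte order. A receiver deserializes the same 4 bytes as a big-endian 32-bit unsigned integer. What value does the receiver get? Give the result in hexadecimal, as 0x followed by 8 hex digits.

0xACF750A5

2773546924 in 32-bit hexadecimal is 0xA550F7AC.
Stored little-endian, the bytes at ascending addresses are AC F7 50 A5.
Read back as big-endian, the last byte is least significant, giving 0xACF750A5.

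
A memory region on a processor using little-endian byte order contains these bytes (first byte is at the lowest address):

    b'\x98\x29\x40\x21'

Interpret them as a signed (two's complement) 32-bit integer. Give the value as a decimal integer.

Little-endian: lowest address holds the least-significant byte.
Reassemble most-significant byte first: 21 40 29 98 → 0x21402998.
0x21402998 = 557853080.

557853080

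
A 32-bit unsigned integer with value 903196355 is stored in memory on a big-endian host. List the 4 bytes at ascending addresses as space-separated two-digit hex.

35 D5 AE C3

903196355 in hexadecimal, padded to 32 bits, is 0x35D5AEC3.
Split into bytes (most-significant first): 35 D5 AE C3.
Big-endian: lowest address holds the most-significant byte.
So the memory order matches the most-significant-first order: 35 D5 AE C3.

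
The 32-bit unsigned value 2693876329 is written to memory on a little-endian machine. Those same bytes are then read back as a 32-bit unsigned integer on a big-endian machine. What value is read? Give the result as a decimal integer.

2693876329 in 32-bit hexadecimal is 0xA0914A69.
Stored little-endian, the bytes at ascending addresses are 69 4A 91 A0.
Read back as big-endian, the last byte is least significant, giving 0x694A91A0.
0x694A91A0 = 1766494624.

1766494624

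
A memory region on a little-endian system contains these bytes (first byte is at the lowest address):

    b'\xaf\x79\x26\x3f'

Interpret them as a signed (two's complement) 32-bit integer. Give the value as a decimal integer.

Little-endian: lowest address holds the least-significant byte.
Reassemble most-significant byte first: 3F 26 79 AF → 0x3F2679AF.
0x3F2679AF = 1059486127.

1059486127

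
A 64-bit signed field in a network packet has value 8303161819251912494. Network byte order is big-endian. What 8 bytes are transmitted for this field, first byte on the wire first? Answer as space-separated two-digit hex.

73 3A C1 AE BD 18 AF 2E

8303161819251912494 in hexadecimal, padded to 64 bits, is 0x733AC1AEBD18AF2E.
Split into bytes (most-significant first): 73 3A C1 AE BD 18 AF 2E.
Big-endian: lowest address holds the most-significant byte.
So the memory order matches the most-significant-first order: 73 3A C1 AE BD 18 AF 2E.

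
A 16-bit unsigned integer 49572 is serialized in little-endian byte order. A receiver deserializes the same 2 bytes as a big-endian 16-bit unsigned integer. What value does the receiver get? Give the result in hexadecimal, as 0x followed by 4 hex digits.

49572 in 16-bit hexadecimal is 0xC1A4.
Stored little-endian, the bytes at ascending addresses are A4 C1.
Read back as big-endian, the last byte is least significant, giving 0xA4C1.

0xA4C1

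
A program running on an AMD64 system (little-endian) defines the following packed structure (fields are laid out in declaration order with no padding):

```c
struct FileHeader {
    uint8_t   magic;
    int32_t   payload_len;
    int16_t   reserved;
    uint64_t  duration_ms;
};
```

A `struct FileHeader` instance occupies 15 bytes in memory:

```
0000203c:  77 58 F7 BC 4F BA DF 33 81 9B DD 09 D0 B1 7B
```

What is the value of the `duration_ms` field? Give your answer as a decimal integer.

`duration_ms` follows `magic` (1 B), `payload_len` (4 B), `reserved` (2 B), so it starts at offset 1 + 4 + 2 = 7 and occupies 8 bytes.
Bytes at offsets 7..14: 33 81 9B DD 09 D0 B1 7B.
In little-endian order the low byte comes first in memory.
Reassemble most-significant byte first: 7B B1 D0 09 DD 9B 81 33 → 0x7BB1D009DD9B8133.
0x7BB1D009DD9B8133 = 8913133878334161203.

8913133878334161203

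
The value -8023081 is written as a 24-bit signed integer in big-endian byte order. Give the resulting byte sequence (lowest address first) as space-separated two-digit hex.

Two's complement of -8023081 in 24 bits: 8023081 = 0x7A6C29; invert → 0x8593D6; add 1 → 0x8593D7.
Split into bytes (most-significant first): 85 93 D7.
Big-endian stores the most-significant byte at the lowest address.
So the memory order matches the most-significant-first order: 85 93 D7.

85 93 D7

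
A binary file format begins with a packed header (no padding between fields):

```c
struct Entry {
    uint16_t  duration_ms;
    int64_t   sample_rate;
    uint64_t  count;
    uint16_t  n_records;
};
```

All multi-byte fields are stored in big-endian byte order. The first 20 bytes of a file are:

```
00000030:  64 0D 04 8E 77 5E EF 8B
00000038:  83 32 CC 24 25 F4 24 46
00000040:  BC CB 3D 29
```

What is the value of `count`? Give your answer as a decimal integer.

`count` follows `duration_ms` (2 B), `sample_rate` (8 B), so it starts at offset 2 + 8 = 10 and occupies 8 bytes.
Bytes at offsets 10..17: CC 24 25 F4 24 46 BC CB.
In big-endian order the high byte comes first in memory.
The bytes are already most-significant first: 0xCC2425F42446BCCB.
0xCC2425F42446BCCB = 14709924013409746123.

14709924013409746123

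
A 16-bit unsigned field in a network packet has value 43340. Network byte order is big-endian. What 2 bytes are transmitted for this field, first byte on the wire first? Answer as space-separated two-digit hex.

43340 in hexadecimal, padded to 16 bits, is 0xA94C.
Split into bytes (most-significant first): A9 4C.
Big-endian: lowest address holds the most-significant byte.
So the memory order matches the most-significant-first order: A9 4C.

A9 4C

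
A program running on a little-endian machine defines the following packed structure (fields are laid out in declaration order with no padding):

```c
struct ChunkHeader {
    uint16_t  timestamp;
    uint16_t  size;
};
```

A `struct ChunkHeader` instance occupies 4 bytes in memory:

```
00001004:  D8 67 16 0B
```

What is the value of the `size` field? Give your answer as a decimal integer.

2838

`size` follows `timestamp` (2 bytes), so it starts at byte offset 2 and occupies 2 bytes.
Bytes at offsets 2..3: 16 0B.
Little-endian: lowest address holds the least-significant byte.
Reassemble most-significant byte first: 0B 16 → 0x0B16.
0x0B16 = 2838.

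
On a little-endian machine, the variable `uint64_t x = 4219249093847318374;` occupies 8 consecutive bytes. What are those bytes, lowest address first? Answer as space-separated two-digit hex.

4219249093847318374 in hexadecimal, padded to 64 bits, is 0x3A8DC8B241A87F66.
Split into bytes (most-significant first): 3A 8D C8 B2 41 A8 7F 66.
Little-endian: lowest address holds the least-significant byte.
So at ascending addresses the bytes are 66 7F A8 41 B2 C8 8D 3A.

66 7F A8 41 B2 C8 8D 3A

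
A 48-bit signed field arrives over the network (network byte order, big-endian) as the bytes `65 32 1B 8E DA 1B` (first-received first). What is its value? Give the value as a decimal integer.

Big-endian: lowest address holds the most-significant byte.
The bytes are already most-significant first: 0x65321B8EDA1B.
0x65321B8EDA1B = 111265885116955.

111265885116955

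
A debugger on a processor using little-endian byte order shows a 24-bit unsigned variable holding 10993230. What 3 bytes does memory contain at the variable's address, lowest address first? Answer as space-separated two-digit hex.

4E BE A7

10993230 in hexadecimal, padded to 24 bits, is 0xA7BE4E.
Split into bytes (most-significant first): A7 BE 4E.
In little-endian order the low byte comes first in memory.
So at ascending addresses the bytes are 4E BE A7.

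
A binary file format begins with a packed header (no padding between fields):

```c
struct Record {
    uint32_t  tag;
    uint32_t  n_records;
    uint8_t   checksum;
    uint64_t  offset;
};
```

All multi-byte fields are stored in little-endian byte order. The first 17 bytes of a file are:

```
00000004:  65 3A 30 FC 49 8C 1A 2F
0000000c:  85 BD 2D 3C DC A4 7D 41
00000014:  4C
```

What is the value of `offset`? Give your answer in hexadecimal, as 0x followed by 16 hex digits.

`offset` follows `tag` (4 B), `n_records` (4 B), `checksum` (1 B), so it starts at offset 4 + 4 + 1 = 9 and occupies 8 bytes.
Bytes at offsets 9..16: BD 2D 3C DC A4 7D 41 4C.
Little-endian: lowest address holds the least-significant byte.
Reassemble most-significant byte first: 4C 41 7D A4 DC 3C 2D BD → 0x4C417DA4DC3C2DBD.

0x4C417DA4DC3C2DBD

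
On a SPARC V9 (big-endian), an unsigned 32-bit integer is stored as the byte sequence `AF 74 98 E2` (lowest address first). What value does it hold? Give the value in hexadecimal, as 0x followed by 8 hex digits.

Big-endian: lowest address holds the most-significant byte.
The bytes are already most-significant first: 0xAF7498E2.

0xAF7498E2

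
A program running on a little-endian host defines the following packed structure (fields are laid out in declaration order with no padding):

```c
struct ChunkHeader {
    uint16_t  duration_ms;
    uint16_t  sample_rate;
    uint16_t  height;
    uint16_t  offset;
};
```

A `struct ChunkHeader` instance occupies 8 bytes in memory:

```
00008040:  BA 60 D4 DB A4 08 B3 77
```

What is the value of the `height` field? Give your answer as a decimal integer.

2212

`height` follows `duration_ms` (2 B), `sample_rate` (2 B), so it starts at offset 2 + 2 = 4 and occupies 2 bytes.
Bytes at offsets 4..5: A4 08.
Little-endian: lowest address holds the least-significant byte.
Reassemble most-significant byte first: 08 A4 → 0x08A4.
0x08A4 = 2212.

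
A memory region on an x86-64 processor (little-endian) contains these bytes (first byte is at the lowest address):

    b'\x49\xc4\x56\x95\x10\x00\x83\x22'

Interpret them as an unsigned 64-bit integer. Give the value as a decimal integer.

2486831490463614025

In little-endian order the low byte comes first in memory.
Reassemble most-significant byte first: 22 83 00 10 95 56 C4 49 → 0x228300109556C449.
0x228300109556C449 = 2486831490463614025.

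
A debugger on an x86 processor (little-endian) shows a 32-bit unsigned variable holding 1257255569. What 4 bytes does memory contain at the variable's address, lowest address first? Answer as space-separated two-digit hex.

91 32 F0 4A

1257255569 in hexadecimal, padded to 32 bits, is 0x4AF03291.
Split into bytes (most-significant first): 4A F0 32 91.
In little-endian order the low byte comes first in memory.
So at ascending addresses the bytes are 91 32 F0 4A.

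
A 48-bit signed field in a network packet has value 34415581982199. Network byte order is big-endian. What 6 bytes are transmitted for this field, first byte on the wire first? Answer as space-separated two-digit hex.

1F 4D 00 89 ED F7

34415581982199 in hexadecimal, padded to 48 bits, is 0x1F4D0089EDF7.
Split into bytes (most-significant first): 1F 4D 00 89 ED F7.
Big-endian: lowest address holds the most-significant byte.
So the memory order matches the most-significant-first order: 1F 4D 00 89 ED F7.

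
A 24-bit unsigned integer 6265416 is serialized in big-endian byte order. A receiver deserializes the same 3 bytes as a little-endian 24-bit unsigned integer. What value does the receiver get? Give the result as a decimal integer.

4758111

6265416 in 24-bit hexadecimal is 0x5F9A48.
Stored big-endian, the bytes at ascending addresses are 5F 9A 48.
Read back as little-endian, the first byte is least significant, giving 0x489A5F.
0x489A5F = 4758111.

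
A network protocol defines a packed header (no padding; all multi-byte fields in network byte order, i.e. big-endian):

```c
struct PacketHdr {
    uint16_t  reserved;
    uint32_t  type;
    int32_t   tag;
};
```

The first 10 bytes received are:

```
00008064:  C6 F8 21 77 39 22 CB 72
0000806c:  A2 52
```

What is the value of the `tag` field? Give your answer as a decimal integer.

`tag` follows `reserved` (2 B), `type` (4 B), so it starts at offset 2 + 4 = 6 and occupies 4 bytes.
Bytes at offsets 6..9: CB 72 A2 52.
Big-endian stores the most-significant byte at the lowest address.
The bytes are already most-significant first: 0xCB72A252.
Top bit is set, so as a signed 32-bit value this is 0xCB72A252 − 2^32 = -881679790.

-881679790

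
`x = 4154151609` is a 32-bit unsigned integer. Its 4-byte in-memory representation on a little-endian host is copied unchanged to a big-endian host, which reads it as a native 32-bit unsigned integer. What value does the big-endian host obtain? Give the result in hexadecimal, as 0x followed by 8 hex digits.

0xB9529BF7

4154151609 in 32-bit hexadecimal is 0xF79B52B9.
Stored little-endian, the bytes at ascending addresses are B9 52 9B F7.
Read back as big-endian, the last byte is least significant, giving 0xB9529BF7.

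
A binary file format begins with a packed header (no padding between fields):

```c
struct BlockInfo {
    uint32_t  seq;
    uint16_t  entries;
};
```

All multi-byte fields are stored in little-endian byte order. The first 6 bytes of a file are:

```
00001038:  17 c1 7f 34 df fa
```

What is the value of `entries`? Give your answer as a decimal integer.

64223

`entries` follows `seq` (4 bytes), so it starts at byte offset 4 and occupies 2 bytes.
Bytes at offsets 4..5: DF FA.
Little-endian stores the least-significant byte at the lowest address.
Reassemble most-significant byte first: FA DF → 0xFADF.
0xFADF = 64223.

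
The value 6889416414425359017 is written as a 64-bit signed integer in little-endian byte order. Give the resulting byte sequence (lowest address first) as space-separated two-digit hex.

A9 A2 91 2B BA 1F 9C 5F

6889416414425359017 in hexadecimal, padded to 64 bits, is 0x5F9C1FBA2B91A2A9.
Split into bytes (most-significant first): 5F 9C 1F BA 2B 91 A2 A9.
In little-endian order the low byte comes first in memory.
So at ascending addresses the bytes are A9 A2 91 2B BA 1F 9C 5F.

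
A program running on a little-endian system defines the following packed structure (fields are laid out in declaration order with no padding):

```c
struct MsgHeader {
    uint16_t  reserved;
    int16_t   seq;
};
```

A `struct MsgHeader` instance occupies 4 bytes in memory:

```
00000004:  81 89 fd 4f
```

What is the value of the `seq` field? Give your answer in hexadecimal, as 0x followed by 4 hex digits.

`seq` follows `reserved` (2 bytes), so it starts at byte offset 2 and occupies 2 bytes.
Bytes at offsets 2..3: FD 4F.
Little-endian: lowest address holds the least-significant byte.
Reassemble most-significant byte first: 4F FD → 0x4FFD.

0x4FFD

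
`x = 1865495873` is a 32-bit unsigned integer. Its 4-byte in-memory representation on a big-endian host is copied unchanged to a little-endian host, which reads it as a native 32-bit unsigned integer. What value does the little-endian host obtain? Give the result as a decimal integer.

1865495873 in 32-bit hexadecimal is 0x6F313541.
Stored big-endian, the bytes at ascending addresses are 6F 31 35 41.
Read back as little-endian, the first byte is least significant, giving 0x4135316F.
0x4135316F = 1094005103.

1094005103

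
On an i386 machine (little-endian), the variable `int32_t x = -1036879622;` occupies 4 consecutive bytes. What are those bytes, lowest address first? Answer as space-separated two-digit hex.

Two's complement of -1036879622 in 32 bits: 1036879622 = 0x3DCD8706; invert → 0xC23278F9; add 1 → 0xC23278FA.
Split into bytes (most-significant first): C2 32 78 FA.
Little-endian: lowest address holds the least-significant byte.
So at ascending addresses the bytes are FA 78 32 C2.

FA 78 32 C2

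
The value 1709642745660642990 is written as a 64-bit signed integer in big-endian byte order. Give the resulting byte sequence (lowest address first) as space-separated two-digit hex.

1709642745660642990 in hexadecimal, padded to 64 bits, is 0x17B9DF04E3ED16AE.
Split into bytes (most-significant first): 17 B9 DF 04 E3 ED 16 AE.
In big-endian order the high byte comes first in memory.
So the memory order matches the most-significant-first order: 17 B9 DF 04 E3 ED 16 AE.

17 B9 DF 04 E3 ED 16 AE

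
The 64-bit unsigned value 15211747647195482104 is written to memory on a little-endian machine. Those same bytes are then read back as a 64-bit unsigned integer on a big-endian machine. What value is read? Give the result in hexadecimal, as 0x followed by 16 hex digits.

15211747647195482104 in 64-bit hexadecimal is 0xD31AFBE3CBF887F8.
Stored little-endian, the bytes at ascending addresses are F8 87 F8 CB E3 FB 1A D3.
Read back as big-endian, the last byte is least significant, giving 0xF887F8CBE3FB1AD3.

0xF887F8CBE3FB1AD3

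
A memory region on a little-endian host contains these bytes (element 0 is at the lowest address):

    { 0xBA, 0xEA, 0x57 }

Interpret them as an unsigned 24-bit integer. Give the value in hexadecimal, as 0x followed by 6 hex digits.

Little-endian stores the least-significant byte at the lowest address.
Reassemble most-significant byte first: 57 EA BA → 0x57EABA.

0x57EABA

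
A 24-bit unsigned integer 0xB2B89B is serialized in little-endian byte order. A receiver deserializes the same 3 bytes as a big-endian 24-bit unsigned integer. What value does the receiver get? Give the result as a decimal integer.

Stored little-endian, the bytes at ascending addresses are 9B B8 B2.
Read back as big-endian, the last byte is least significant, giving 0x9BB8B2.
0x9BB8B2 = 10205362.

10205362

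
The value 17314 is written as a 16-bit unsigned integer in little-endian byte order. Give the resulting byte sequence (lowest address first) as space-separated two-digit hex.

A2 43

17314 in hexadecimal, padded to 16 bits, is 0x43A2.
Split into bytes (most-significant first): 43 A2.
Little-endian: lowest address holds the least-significant byte.
So at ascending addresses the bytes are A2 43.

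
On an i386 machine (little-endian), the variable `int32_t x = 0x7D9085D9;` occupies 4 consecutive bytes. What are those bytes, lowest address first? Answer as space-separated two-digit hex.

Split into bytes (most-significant first): 7D 90 85 D9.
In little-endian order the low byte comes first in memory.
So at ascending addresses the bytes are D9 85 90 7D.

D9 85 90 7D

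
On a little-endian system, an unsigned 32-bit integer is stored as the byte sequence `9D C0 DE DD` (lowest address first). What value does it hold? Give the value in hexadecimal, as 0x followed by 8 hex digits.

0xDDDEC09D

Little-endian stores the least-significant byte at the lowest address.
Reassemble most-significant byte first: DD DE C0 9D → 0xDDDEC09D.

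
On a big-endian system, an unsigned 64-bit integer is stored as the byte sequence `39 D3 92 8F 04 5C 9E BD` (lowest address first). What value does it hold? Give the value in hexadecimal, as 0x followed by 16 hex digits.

0x39D3928F045C9EBD

Big-endian: lowest address holds the most-significant byte.
The bytes are already most-significant first: 0x39D3928F045C9EBD.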